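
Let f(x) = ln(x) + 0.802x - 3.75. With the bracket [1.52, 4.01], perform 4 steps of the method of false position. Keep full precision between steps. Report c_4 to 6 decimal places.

False-position update: c = (a·f(b) − b·f(a))/(f(b) − f(a)); replace the endpoint whose sign matches f(c).
f(1.520000) = -2.112250, f(4.010000) = 0.854811
step 1: c = 3.292630, f(c) = 0.082376 > 0 → new bracket [1.520000, 3.292630]
step 2: c = 3.226094, f(c) = 0.008599 > 0 → new bracket [1.520000, 3.226094]
step 3: c = 3.219176, f(c) = 0.000905 > 0 → new bracket [1.520000, 3.219176]
step 4: c = 3.218449, f(c) = 0.000095 > 0 → new bracket [1.520000, 3.218449]

3.218449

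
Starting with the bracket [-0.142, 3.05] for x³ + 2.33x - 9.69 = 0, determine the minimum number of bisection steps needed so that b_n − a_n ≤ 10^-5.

Initial width b − a = 3.05 − -0.142 = 3.192000.
After n steps the width is (b−a)/2^n; need (b−a)/2^n ≤ 10^-5.
So n ≥ log₂(3.192000/10^-5) = log₂(319200.0000) ≈ 18.2841.
Hence n = 19.

19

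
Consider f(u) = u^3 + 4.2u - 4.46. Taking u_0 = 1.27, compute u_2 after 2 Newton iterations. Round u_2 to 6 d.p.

f'(u) = 3u^2 + 4.2
u_0 = 1.270000: f = 2.922383, f' = 9.038700 → u_1 = 1.270000 - (2.922383)/(9.038700) = 0.946681
u_1 = 0.946681: f = 0.364481, f' = 6.888615 → u_2 = 0.946681 - (0.364481)/(6.888615) = 0.893770

0.893770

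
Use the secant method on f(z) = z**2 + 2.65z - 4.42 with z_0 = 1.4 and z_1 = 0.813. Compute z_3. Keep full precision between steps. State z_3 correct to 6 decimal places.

1.161371

f(z_0) = 1.250000, f(z_1) = -1.604581
z_2 = 0.813000 - (-1.604581)·(0.813000 - 1.400000)/(-1.604581 - (1.250000)) = 1.142957; f(z_2) = -0.084813
z_3 = 1.142957 - (-0.084813)·(1.142957 - 0.813000)/(-0.084813 - (-1.604581)) = 1.161371; f(z_3) = 0.006415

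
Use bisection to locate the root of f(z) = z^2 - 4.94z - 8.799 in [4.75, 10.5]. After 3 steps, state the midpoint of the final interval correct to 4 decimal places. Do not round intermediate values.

6.5469

f(4.750000) = -9.701500, f(10.500000) = 49.581000 (opposite signs)
step 1: m = 7.625000, f(m) = 11.674125 > 0 → root in [4.750000, 7.625000]
step 2: m = 6.187500, f(m) = -1.080094 < 0 → root in [6.187500, 7.625000]
step 3: m = 6.906250, f(m) = 4.780414 > 0 → root in [6.187500, 6.906250]
Midpoint of [6.187500, 6.906250] = 6.546875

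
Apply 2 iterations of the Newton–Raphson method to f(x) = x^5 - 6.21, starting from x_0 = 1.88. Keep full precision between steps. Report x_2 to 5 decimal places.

1.47064

f'(x) = 5x^4
x_0 = 1.880000: f = 17.274929, f' = 62.459917 → x_1 = 1.880000 - (17.274929)/(62.459917) = 1.603424
x_1 = 1.603424: f = 4.388431, f' = 33.049376 → x_2 = 1.603424 - (4.388431)/(33.049376) = 1.470640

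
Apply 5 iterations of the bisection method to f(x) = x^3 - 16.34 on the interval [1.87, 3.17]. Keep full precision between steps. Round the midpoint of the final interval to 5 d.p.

2.54031

f(1.870000) = -9.800797, f(3.170000) = 15.515013 (opposite signs)
step 1: m = 2.520000, f(m) = -0.336992 < 0 → root in [2.520000, 3.170000]
step 2: m = 2.845000, f(m) = 6.687501 > 0 → root in [2.520000, 2.845000]
step 3: m = 2.682500, f(m) = 2.962750 > 0 → root in [2.520000, 2.682500]
step 4: m = 2.601250, f(m) = 1.261362 > 0 → root in [2.520000, 2.601250]
step 5: m = 2.560625, f(m) = 0.449507 > 0 → root in [2.520000, 2.560625]
Midpoint of [2.520000, 2.560625] = 2.540312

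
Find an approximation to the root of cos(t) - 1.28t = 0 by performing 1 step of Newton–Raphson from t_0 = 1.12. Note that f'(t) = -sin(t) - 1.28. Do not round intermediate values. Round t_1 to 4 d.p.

t_0 = 1.120000: f = -0.997918, f' = -2.180100 → t_1 = 1.120000 - (-0.997918)/(-2.180100) = 0.662261

0.6623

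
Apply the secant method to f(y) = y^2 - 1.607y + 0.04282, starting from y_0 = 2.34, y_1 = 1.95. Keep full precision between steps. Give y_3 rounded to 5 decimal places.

f(y_0) = 1.758040, f(y_1) = 0.711670
y_2 = 1.950000 - (0.711670)·(1.950000 - 2.340000)/(0.711670 - (1.758040)) = 1.684748; f(y_2) = 0.173807
y_3 = 1.684748 - (0.173807)·(1.684748 - 1.950000)/(0.173807 - (0.711670)) = 1.599034; f(y_3) = 0.030083

1.59903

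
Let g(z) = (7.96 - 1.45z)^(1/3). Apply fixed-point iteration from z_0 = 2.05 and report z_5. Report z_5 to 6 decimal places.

1.755888

z_1 = g(2.050000) = 1.708550
z_2 = g(1.708550) = 1.763311
z_3 = g(1.763311) = 1.754757
z_4 = g(1.754757) = 1.756099
z_5 = g(1.756099) = 1.755888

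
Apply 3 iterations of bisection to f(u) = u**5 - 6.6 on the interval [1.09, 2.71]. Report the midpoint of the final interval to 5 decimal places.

1.39375

f(1.090000) = -5.061376, f(2.710000) = 139.566031 (opposite signs)
step 1: m = 1.900000, f(m) = 18.160990 > 0 → root in [1.090000, 1.900000]
step 2: m = 1.495000, f(m) = 0.868028 > 0 → root in [1.090000, 1.495000]
step 3: m = 1.292500, f(m) = -2.992945 < 0 → root in [1.292500, 1.495000]
Midpoint of [1.292500, 1.495000] = 1.393750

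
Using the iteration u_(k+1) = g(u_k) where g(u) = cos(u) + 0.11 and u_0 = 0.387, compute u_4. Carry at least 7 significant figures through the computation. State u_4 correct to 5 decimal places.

u_1 = g(0.387000) = 1.036045
u_2 = g(1.036045) = 0.619627
u_3 = g(0.619627) = 0.924095
u_4 = g(0.924095) = 0.712557

0.71256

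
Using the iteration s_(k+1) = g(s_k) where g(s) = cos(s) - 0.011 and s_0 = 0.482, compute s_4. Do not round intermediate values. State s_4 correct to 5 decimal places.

s_1 = g(0.482000) = 0.875070
s_2 = g(0.875070) = 0.629943
s_3 = g(0.629943) = 0.797061
s_4 = g(0.797061) = 0.687812

0.68781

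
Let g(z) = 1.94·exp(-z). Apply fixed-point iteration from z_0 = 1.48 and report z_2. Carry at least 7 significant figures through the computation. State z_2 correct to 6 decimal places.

z_1 = g(1.480000) = 0.441617
z_2 = g(0.441617) = 1.247412

1.247412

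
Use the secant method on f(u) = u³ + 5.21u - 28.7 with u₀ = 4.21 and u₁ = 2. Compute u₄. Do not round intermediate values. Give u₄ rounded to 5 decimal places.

f(u_0) = 67.852561, f(u_1) = -10.280000
u_2 = 2.000000 - (-10.280000)·(2.000000 - 4.210000)/(-10.280000 - (67.852561)) = 2.290772; f(u_2) = -4.743929
u_3 = 2.290772 - (-4.743929)·(2.290772 - 2.000000)/(-4.743929 - (-10.280000)) = 2.539939; f(u_3) = 0.918968
u_4 = 2.539939 - (0.918968)·(2.539939 - 2.290772)/(0.918968 - (-4.743929)) = 2.499505; f(u_4) = -0.061867

2.49950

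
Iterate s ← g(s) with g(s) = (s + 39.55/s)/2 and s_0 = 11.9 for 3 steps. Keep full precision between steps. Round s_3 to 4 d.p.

6.2899

s_1 = g(11.900000) = 7.611765
s_2 = g(7.611765) = 6.403834
s_3 = g(6.403834) = 6.289911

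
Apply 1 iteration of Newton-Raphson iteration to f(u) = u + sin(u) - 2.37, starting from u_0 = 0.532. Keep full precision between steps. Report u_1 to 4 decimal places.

1.2468

Newton update: u ← u − f(u)/f'(u).
f'(u) = 1 + cos(u)
u_0 = 0.532000: f = -1.330742, f' = 1.861794 → u_1 = 0.532000 - (-1.330742)/(1.861794) = 1.246763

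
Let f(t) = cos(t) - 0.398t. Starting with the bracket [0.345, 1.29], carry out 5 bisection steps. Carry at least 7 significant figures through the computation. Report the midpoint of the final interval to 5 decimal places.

f(0.345000) = 0.803765, f(1.290000) = -0.236299 (opposite signs)
step 1: m = 0.817500, f(m) = 0.358682 > 0 → root in [0.817500, 1.290000]
step 2: m = 1.053750, f(m) = 0.074922 > 0 → root in [1.053750, 1.290000]
step 3: m = 1.171875, f(m) = -0.077982 < 0 → root in [1.053750, 1.171875]
step 4: m = 1.112812, f(m) = -0.000759 < 0 → root in [1.053750, 1.112812]
step 5: m = 1.083281, f(m) = 0.037286 > 0 → root in [1.083281, 1.112812]
Midpoint of [1.083281, 1.112812] = 1.098047

1.09805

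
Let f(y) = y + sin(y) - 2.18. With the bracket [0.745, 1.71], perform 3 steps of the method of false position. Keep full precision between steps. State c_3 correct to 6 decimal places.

f(0.745000) = -0.757028, f(1.710000) = 0.520327
step 1: c = 1.316910, f(c) = 0.104854 > 0 → new bracket [0.745000, 1.316910]
step 2: c = 1.247333, f(c) = 0.015474 > 0 → new bracket [0.745000, 1.247333]
step 3: c = 1.237271, f(c) = 0.002165 > 0 → new bracket [0.745000, 1.237271]

1.237271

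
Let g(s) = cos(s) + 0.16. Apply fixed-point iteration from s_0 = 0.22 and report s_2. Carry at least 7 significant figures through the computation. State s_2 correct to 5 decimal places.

s_1 = g(0.220000) = 1.135897
s_2 = g(1.135897) = 0.581319

0.58132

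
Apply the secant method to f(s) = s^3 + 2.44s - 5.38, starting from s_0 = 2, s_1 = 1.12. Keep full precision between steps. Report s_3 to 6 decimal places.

f(s_0) = 7.500000, f(s_1) = -1.242272
s_2 = 1.120000 - (-1.242272)·(1.120000 - 2.000000)/(-1.242272 - (7.500000)) = 1.245048; f(s_2) = -0.412082
s_3 = 1.245048 - (-0.412082)·(1.245048 - 1.120000)/(-0.412082 - (-1.242272)) = 1.307117; f(s_3) = 0.042650

1.307117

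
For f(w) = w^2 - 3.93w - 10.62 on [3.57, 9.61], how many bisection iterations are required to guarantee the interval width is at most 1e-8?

Initial width b − a = 9.61 − 3.57 = 6.040000.
After n steps the width is (b−a)/2^n; need (b−a)/2^n ≤ 1e-8.
So n ≥ log₂(6.040000/1e-8) = log₂(604000000.0000) ≈ 29.1700.
Hence n = 30.

30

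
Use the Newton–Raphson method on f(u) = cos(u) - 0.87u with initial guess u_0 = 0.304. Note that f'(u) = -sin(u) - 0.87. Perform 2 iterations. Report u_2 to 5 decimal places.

0.80216

u_0 = 0.304000: f = 0.689667, f' = -1.169339 → u_1 = 0.304000 - (0.689667)/(-1.169339) = 0.893792
u_1 = 0.893792: f = -0.151138, f' = -1.649453 → u_2 = 0.893792 - (-0.151138)/(-1.649453) = 0.802163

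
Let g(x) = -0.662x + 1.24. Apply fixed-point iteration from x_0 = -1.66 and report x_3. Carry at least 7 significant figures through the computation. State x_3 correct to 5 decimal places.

x_1 = g(-1.660000) = 2.338920
x_2 = g(2.338920) = -0.308365
x_3 = g(-0.308365) = 1.444138

1.44414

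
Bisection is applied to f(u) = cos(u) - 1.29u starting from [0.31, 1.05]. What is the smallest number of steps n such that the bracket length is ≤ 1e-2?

7

Initial width b − a = 1.05 − 0.31 = 0.740000.
After n steps the width is (b−a)/2^n; need (b−a)/2^n ≤ 1e-2.
So n ≥ log₂(0.740000/1e-2) = log₂(74.0000) ≈ 6.2095.
Hence n = 7.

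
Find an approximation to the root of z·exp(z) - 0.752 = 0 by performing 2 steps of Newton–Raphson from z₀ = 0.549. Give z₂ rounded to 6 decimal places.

0.470022

f'(z) = (z + 1)·exp(z)
z_0 = 0.549000: f = 0.198605, f' = 2.682125 → z_1 = 0.549000 - (0.198605)/(2.682125) = 0.474952
z_1 = 0.474952: f = 0.011694, f' = 2.371632 → z_2 = 0.474952 - (0.011694)/(2.371632) = 0.470022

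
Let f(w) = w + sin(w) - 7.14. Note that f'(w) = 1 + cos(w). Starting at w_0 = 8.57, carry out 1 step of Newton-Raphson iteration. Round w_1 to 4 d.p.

2.2128

Newton update: w ← w − f(w)/f'(w).
w_0 = 8.570000: f = 2.184425, f' = 0.343614 → w_1 = 8.570000 - (2.184425)/(0.343614) = 2.212793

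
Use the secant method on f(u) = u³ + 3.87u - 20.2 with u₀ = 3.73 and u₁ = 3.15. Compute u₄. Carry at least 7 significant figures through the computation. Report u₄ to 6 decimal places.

2.262996

f(u_0) = 46.130217, f(u_1) = 23.246375
u_2 = 3.150000 - (23.246375)·(3.150000 - 3.730000)/(23.246375 - (46.130217)) = 2.560811; f(u_2) = 6.503515
u_3 = 2.560811 - (6.503515)·(2.560811 - 3.150000)/(6.503515 - (23.246375)) = 2.331950; f(u_3) = 1.505767
u_4 = 2.331950 - (1.505767)·(2.331950 - 2.560811)/(1.505767 - (6.503515)) = 2.262996; f(u_4) = 0.146946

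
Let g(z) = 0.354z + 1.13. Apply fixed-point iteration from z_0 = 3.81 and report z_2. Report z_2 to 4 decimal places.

2.0075

z_1 = g(3.810000) = 2.478740
z_2 = g(2.478740) = 2.007474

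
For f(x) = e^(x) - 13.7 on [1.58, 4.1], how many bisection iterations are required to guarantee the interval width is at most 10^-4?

15

Initial width b − a = 4.1 − 1.58 = 2.520000.
After n steps the width is (b−a)/2^n; need (b−a)/2^n ≤ 10^-4.
So n ≥ log₂(2.520000/10^-4) = log₂(25200.0000) ≈ 14.6211.
Hence n = 15.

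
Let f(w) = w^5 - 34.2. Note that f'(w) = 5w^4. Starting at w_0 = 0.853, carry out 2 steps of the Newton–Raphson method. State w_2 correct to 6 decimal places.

w_0 = 0.853000: f = -33.748409, f' = 2.647074 → w_1 = 0.853000 - (-33.748409)/(2.647074) = 13.602325
w_1 = 13.602325: f = 465622.292209, f' = 171167.983429 → w_2 = 13.602325 - (465622.292209)/(171167.983429) = 10.882059

10.882059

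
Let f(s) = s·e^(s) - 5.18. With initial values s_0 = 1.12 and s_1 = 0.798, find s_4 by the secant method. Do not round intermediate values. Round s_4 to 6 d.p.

1.343134

Secant update: s_(k+1) = s_k − f(s_k)·(s_k − s_(k-1))/(f(s_k) − f(s_(k-1))).
f(s_0) = -1.747363, f(s_1) = -3.407567
s_2 = 0.798000 - (-3.407567)·(0.798000 - 1.120000)/(-3.407567 - (-1.747363)) = 1.458905; f(s_2) = 1.095109
s_3 = 1.458905 - (1.095109)·(1.458905 - 0.798000)/(1.095109 - (-3.407567)) = 1.298164; f(s_3) = -0.425387
s_4 = 1.298164 - (-0.425387)·(1.298164 - 1.458905)/(-0.425387 - (1.095109)) = 1.343134; f(s_4) = -0.034408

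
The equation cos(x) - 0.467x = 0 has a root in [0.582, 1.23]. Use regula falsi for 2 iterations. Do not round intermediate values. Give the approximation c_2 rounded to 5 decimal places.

1.05486

False-position update: c = (a·f(b) − b·f(a))/(f(b) − f(a)); replace the endpoint whose sign matches f(c).
f(0.582000) = 0.563571, f(1.230000) = -0.240172
step 1: c = 1.036366, f(c) = 0.025367 > 0 → new bracket [1.036366, 1.230000]
step 2: c = 1.054865, f(c) = 0.000724 > 0 → new bracket [1.054865, 1.230000]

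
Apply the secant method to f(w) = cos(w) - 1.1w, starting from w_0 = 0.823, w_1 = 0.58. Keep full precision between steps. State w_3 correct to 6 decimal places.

0.697129

f(w_0) = -0.225275, f(w_1) = 0.198463
w_2 = 0.580000 - (0.198463)·(0.580000 - 0.823000)/(0.198463 - (-0.225275)) = 0.693812; f(w_2) = 0.005621
w_3 = 0.693812 - (0.005621)·(0.693812 - 0.580000)/(0.005621 - (0.198463)) = 0.697129; f(w_3) = -0.000154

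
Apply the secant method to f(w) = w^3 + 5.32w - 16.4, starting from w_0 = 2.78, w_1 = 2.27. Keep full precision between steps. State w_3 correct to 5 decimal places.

1.87822

Secant update: w_(k+1) = w_k − f(w_k)·(w_k − w_(k-1))/(f(w_k) − f(w_(k-1))).
f(w_0) = 19.874552, f(w_1) = 7.373483
w_2 = 2.270000 - (7.373483)·(2.270000 - 2.780000)/(7.373483 - (19.874552)) = 1.969188; f(w_2) = 1.711997
w_3 = 1.969188 - (1.711997)·(1.969188 - 2.270000)/(1.711997 - (7.373483)) = 1.878224; f(w_3) = 0.218009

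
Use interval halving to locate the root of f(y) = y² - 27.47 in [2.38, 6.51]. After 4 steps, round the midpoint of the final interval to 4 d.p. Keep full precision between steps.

5.3484

f(2.380000) = -21.805600, f(6.510000) = 14.910100 (opposite signs)
step 1: m = 4.445000, f(m) = -7.711975 < 0 → root in [4.445000, 6.510000]
step 2: m = 5.477500, f(m) = 2.533006 > 0 → root in [4.445000, 5.477500]
step 3: m = 4.961250, f(m) = -2.855998 < 0 → root in [4.961250, 5.477500]
step 4: m = 5.219375, f(m) = -0.228125 < 0 → root in [5.219375, 5.477500]
Midpoint of [5.219375, 5.477500] = 5.348437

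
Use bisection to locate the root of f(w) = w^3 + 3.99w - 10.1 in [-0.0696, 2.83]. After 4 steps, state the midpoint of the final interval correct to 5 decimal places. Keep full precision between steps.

1.65204

f(-0.069600) = -10.378041, f(2.830000) = 23.856887 (opposite signs)
step 1: m = 1.380200, f(m) = -1.963787 < 0 → root in [1.380200, 2.830000]
step 2: m = 2.105100, f(m) = 7.627986 > 0 → root in [1.380200, 2.105100]
step 3: m = 1.742650, f(m) = 2.145304 > 0 → root in [1.380200, 1.742650]
step 4: m = 1.561425, f(m) = -0.063085 < 0 → root in [1.561425, 1.742650]
Midpoint of [1.561425, 1.742650] = 1.652038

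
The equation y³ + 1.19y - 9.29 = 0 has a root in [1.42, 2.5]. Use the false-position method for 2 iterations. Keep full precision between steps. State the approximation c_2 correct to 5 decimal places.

1.88278

f(1.420000) = -4.736912, f(2.500000) = 9.310000
step 1: c = 1.784199, f(c) = -1.487049 < 0 → new bracket [1.784199, 2.500000]
step 2: c = 1.882784, f(c) = -0.375252 < 0 → new bracket [1.882784, 2.500000]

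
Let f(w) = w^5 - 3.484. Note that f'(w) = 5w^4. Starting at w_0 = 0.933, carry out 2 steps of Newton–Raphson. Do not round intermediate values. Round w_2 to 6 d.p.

1.423228

w_0 = 0.933000: f = -2.777018, f' = 3.788755 → w_1 = 0.933000 - (-2.777018)/(3.788755) = 1.665963
w_1 = 1.665963: f = 9.348964, f' = 38.515149 → w_2 = 1.665963 - (9.348964)/(38.515149) = 1.423228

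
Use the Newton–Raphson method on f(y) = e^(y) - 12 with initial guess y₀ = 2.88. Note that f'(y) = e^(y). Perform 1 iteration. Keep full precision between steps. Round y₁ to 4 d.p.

2.5536

y_0 = 2.880000: f = 5.814273, f' = 17.814273 → y_1 = 2.880000 - (5.814273)/(17.814273) = 2.553617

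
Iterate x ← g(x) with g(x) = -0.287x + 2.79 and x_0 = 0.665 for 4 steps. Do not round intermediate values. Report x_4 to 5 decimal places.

x_1 = g(0.665000) = 2.599145
x_2 = g(2.599145) = 2.044045
x_3 = g(2.044045) = 2.203359
x_4 = g(2.203359) = 2.157636

2.15764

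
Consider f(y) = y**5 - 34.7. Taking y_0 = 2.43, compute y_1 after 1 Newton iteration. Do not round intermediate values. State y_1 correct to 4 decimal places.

2.1430

f'(y) = 5y**4
y_0 = 2.430000: f = 50.028861, f' = 174.339220 → y_1 = 2.430000 - (50.028861)/(174.339220) = 2.143037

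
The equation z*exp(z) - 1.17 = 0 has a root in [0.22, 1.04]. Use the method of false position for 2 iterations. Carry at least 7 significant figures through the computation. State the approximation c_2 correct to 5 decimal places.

False-position update: c = (a·f(b) − b·f(a))/(f(b) − f(a)); replace the endpoint whose sign matches f(c).
f(0.220000) = -0.895863, f(1.040000) = 1.772386
step 1: c = 0.495315, f(c) = -0.357182 < 0 → new bracket [0.495315, 1.040000]
step 2: c = 0.586672, f(c) = -0.115167 < 0 → new bracket [0.586672, 1.040000]

0.58667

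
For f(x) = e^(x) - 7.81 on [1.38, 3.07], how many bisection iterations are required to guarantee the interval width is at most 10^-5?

Initial width b − a = 3.07 − 1.38 = 1.690000.
After n steps the width is (b−a)/2^n; need (b−a)/2^n ≤ 10^-5.
So n ≥ log₂(1.690000/10^-5) = log₂(169000.0000) ≈ 17.3667.
Hence n = 18.

18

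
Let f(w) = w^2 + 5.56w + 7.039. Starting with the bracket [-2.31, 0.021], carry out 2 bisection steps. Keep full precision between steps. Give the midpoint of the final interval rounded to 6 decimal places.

-2.018625

f(-2.310000) = -0.468500, f(0.021000) = 7.156201 (opposite signs)
step 1: m = -1.144500, f(m) = 1.985460 > 0 → root in [-2.310000, -1.144500]
step 2: m = -1.727250, f(m) = 0.418883 > 0 → root in [-2.310000, -1.727250]
Midpoint of [-2.310000, -1.727250] = -2.018625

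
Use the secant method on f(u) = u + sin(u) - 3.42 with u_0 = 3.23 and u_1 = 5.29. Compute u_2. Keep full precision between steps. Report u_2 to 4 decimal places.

3.6674

Secant update: u_(k+1) = u_k − f(u_k)·(u_k − u_(k-1))/(f(u_k) − f(u_(k-1))).
f(u_0) = -0.278292, f(u_1) = 1.032231
u_2 = 5.290000 - (1.032231)·(5.290000 - 3.230000)/(1.032231 - (-0.278292)) = 3.667445; f(u_2) = -0.254505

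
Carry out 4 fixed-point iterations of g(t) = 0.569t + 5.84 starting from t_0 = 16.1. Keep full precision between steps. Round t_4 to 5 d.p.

t_1 = g(16.100000) = 15.000900
t_2 = g(15.000900) = 14.375512
t_3 = g(14.375512) = 14.019666
t_4 = g(14.019666) = 13.817190

13.81719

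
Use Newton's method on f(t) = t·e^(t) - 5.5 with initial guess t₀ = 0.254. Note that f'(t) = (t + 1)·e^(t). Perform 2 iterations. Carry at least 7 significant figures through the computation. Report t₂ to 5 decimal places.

2.71721

Newton update: t ← t − f(t)/f'(t).
t_0 = 0.254000: f = -5.172550, f' = 1.616621 → t_1 = 0.254000 - (-5.172550)/(1.616621) = 3.453605
t_1 = 3.453605: f = 103.682835, f' = 140.796997 → t_2 = 3.453605 - (103.682835)/(140.796997) = 2.717206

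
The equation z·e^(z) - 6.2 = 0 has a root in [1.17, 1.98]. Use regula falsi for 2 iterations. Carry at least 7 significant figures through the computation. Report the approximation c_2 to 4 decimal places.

False-position update: c = (a·f(b) − b·f(a))/(f(b) − f(a)); replace the endpoint whose sign matches f(c).
f(1.170000) = -2.430269, f(1.980000) = 8.140631
step 1: c = 1.356220, f(c) = -0.935837 < 0 → new bracket [1.356220, 1.980000]
step 2: c = 1.420536, f(c) = -0.319923 < 0 → new bracket [1.420536, 1.980000]

1.4205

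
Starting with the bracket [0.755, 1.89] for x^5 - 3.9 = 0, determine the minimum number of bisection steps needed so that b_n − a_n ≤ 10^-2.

7

Initial width b − a = 1.89 − 0.755 = 1.135000.
After n steps the width is (b−a)/2^n; need (b−a)/2^n ≤ 10^-2.
So n ≥ log₂(1.135000/10^-2) = log₂(113.5000) ≈ 6.8265.
Hence n = 7.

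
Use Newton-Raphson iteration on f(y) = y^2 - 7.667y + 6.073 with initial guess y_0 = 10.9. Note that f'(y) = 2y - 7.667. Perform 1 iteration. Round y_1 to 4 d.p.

7.9769

y_0 = 10.900000: f = 41.312700, f' = 14.133000 → y_1 = 10.900000 - (41.312700)/(14.133000) = 7.976863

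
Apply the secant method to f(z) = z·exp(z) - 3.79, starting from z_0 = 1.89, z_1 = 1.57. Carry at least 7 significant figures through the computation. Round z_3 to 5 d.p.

f(z_0) = 8.720607, f(z_1) = 3.756438
z_2 = 1.570000 - (3.756438)·(1.570000 - 1.890000)/(3.756438 - (8.720607)) = 1.327853; f(z_2) = 1.219900
z_3 = 1.327853 - (1.219900)·(1.327853 - 1.570000)/(1.219900 - (3.756438)) = 1.211397; f(z_3) = 0.278078

1.21140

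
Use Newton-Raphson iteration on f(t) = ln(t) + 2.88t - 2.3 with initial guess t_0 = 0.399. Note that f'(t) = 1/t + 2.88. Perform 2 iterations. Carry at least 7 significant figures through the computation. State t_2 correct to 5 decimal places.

Newton update: t ← t − f(t)/f'(t).
t_0 = 0.399000: f = -2.069674, f' = 5.386266 → t_1 = 0.399000 - (-2.069674)/(5.386266) = 0.783250
t_1 = 0.783250: f = -0.288542, f' = 4.156731 → t_2 = 0.783250 - (-0.288542)/(4.156731) = 0.852666

0.85267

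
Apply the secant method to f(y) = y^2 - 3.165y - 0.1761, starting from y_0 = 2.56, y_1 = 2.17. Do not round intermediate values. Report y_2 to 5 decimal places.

f(y_0) = -1.724900, f(y_1) = -2.335250
y_2 = 2.170000 - (-2.335250)·(2.170000 - 2.560000)/(-2.335250 - (-1.724900)) = 3.662173; f(y_2) = 1.644632

3.66217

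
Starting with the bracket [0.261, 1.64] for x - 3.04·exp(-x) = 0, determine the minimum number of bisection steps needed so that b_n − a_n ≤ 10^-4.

Initial width b − a = 1.64 − 0.261 = 1.379000.
After n steps the width is (b−a)/2^n; need (b−a)/2^n ≤ 10^-4.
So n ≥ log₂(1.379000/10^-4) = log₂(13790.0000) ≈ 13.7513.
Hence n = 14.

14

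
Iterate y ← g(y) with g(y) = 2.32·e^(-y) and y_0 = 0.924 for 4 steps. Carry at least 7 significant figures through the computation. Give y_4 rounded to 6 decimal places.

0.923550

y_1 = g(0.924000) = 0.920873
y_2 = g(0.920873) = 0.923757
y_3 = g(0.923757) = 0.921097
y_4 = g(0.921097) = 0.923550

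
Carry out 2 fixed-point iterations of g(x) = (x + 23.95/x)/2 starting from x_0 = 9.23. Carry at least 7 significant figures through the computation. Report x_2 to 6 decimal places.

4.981604

x_1 = g(9.230000) = 5.912400
x_2 = g(5.912400) = 4.981604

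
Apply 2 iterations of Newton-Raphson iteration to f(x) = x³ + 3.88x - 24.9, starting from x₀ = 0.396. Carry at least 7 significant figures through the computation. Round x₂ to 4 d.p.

3.9319

f'(x) = 3x² + 3.88
x_0 = 0.396000: f = -23.301421, f' = 4.350448 → x_1 = 0.396000 - (-23.301421)/(4.350448) = 5.752097
x_1 = 5.752097: f = 187.735569, f' = 103.139855 → x_2 = 5.752097 - (187.735569)/(103.139855) = 3.931893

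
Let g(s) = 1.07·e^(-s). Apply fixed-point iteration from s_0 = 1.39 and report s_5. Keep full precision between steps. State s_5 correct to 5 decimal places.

s_1 = g(1.390000) = 0.266511
s_2 = g(0.266511) = 0.819671
s_3 = g(0.819671) = 0.471417
s_4 = g(0.471417) = 0.667806
s_5 = g(0.667806) = 0.548731

0.54873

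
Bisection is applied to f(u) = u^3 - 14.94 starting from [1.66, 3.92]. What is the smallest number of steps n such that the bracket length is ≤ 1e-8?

28

Initial width b − a = 3.92 − 1.66 = 2.260000.
After n steps the width is (b−a)/2^n; need (b−a)/2^n ≤ 1e-8.
So n ≥ log₂(2.260000/1e-8) = log₂(226000000.0000) ≈ 27.7517.
Hence n = 28.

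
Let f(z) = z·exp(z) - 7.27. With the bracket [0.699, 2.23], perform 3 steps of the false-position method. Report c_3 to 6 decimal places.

f(0.699000) = -5.863794, f(2.230000) = 13.468701
step 1: c = 1.163372, f(c) = -3.546386 < 0 → new bracket [1.163372, 2.230000]
step 2: c = 1.385685, f(c) = -1.730637 < 0 → new bracket [1.385685, 2.230000]
step 3: c = 1.481821, f(c) = -0.748577 < 0 → new bracket [1.481821, 2.230000]

1.481821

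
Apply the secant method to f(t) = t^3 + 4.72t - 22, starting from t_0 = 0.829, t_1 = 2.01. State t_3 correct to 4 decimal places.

Secant update: t_(k+1) = t_k − f(t_k)·(t_k − t_(k-1))/(f(t_k) − f(t_(k-1))).
f(t_0) = -17.517397, f(t_1) = -4.392199
t_2 = 2.010000 - (-4.392199)·(2.010000 - 0.829000)/(-4.392199 - (-17.517397)) = 2.405208; f(t_2) = 3.266778
t_3 = 2.405208 - (3.266778)·(2.405208 - 2.010000)/(3.266778 - (-4.392199)) = 2.236640; f(t_3) = -0.254129

2.2366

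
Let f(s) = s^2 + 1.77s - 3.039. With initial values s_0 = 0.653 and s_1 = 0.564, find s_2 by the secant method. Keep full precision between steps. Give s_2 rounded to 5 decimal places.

f(s_0) = -1.456781, f(s_1) = -1.722624
s_2 = 0.564000 - (-1.722624)·(0.564000 - 0.653000)/(-1.722624 - (-1.456781)) = 1.140707; f(s_2) = 0.281264

1.14071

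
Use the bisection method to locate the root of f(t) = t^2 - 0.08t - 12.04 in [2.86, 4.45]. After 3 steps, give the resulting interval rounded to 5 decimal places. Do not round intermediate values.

[3.45625, 3.65500]

f(2.860000) = -4.089200, f(4.450000) = 7.406500 (opposite signs)
step 1: m = 3.655000, f(m) = 1.026625 > 0 → root in [2.860000, 3.655000]
step 2: m = 3.257500, f(m) = -1.689294 < 0 → root in [3.257500, 3.655000]
step 3: m = 3.456250, f(m) = -0.370836 < 0 → root in [3.456250, 3.655000]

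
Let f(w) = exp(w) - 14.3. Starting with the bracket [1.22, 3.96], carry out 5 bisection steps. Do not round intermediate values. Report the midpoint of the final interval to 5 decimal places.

f(1.220000) = -10.912812, f(3.960000) = 38.157326 (opposite signs)
step 1: m = 2.590000, f(m) = -0.970228 < 0 → root in [2.590000, 3.960000]
step 2: m = 3.275000, f(m) = 12.143225 > 0 → root in [2.590000, 3.275000]
step 3: m = 2.932500, f(m) = 4.474508 > 0 → root in [2.590000, 2.932500]
step 4: m = 2.761250, f(m) = 1.519605 > 0 → root in [2.590000, 2.761250]
step 5: m = 2.675625, f(m) = 0.221423 > 0 → root in [2.590000, 2.675625]
Midpoint of [2.590000, 2.675625] = 2.632812

2.63281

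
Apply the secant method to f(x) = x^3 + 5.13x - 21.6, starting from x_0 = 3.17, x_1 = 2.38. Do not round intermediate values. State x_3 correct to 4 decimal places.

2.1863

Secant update: x_(k+1) = x_k − f(x_k)·(x_k − x_(k-1))/(f(x_k) − f(x_(k-1))).
f(x_0) = 26.517113, f(x_1) = 4.090672
x_2 = 2.380000 - (4.090672)·(2.380000 - 3.170000)/(4.090672 - (26.517113)) = 2.235901; f(x_2) = 1.048005
x_3 = 2.235901 - (1.048005)·(2.235901 - 2.380000)/(1.048005 - (4.090672)) = 2.186268; f(x_3) = 0.065406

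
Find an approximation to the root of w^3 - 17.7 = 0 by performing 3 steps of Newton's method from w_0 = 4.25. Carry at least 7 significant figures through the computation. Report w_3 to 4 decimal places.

2.6092

Newton update: w ← w − f(w)/f'(w).
f'(w) = 3w^2
w_0 = 4.250000: f = 59.065625, f' = 54.187500 → w_1 = 4.250000 - (59.065625)/(54.187500) = 3.159977
w_1 = 3.159977: f = 13.853805, f' = 29.956363 → w_2 = 3.159977 - (13.853805)/(29.956363) = 2.697511
w_2 = 2.697511: f = 1.928610, f' = 21.829693 → w_3 = 2.697511 - (1.928610)/(21.829693) = 2.609163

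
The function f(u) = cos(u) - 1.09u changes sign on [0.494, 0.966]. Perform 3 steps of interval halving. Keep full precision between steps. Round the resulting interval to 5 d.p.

f(0.494000) = 0.341983, f(0.966000) = -0.484345 (opposite signs)
step 1: m = 0.730000, f(m) = -0.050526 < 0 → root in [0.494000, 0.730000]
step 2: m = 0.612000, f(m) = 0.151421 > 0 → root in [0.612000, 0.730000]
step 3: m = 0.671000, f(m) = 0.051810 > 0 → root in [0.671000, 0.730000]

[0.67100, 0.73000]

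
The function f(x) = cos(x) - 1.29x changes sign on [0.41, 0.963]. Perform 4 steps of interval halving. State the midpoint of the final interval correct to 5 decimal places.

0.63466

f(0.410000) = 0.388221, f(0.963000) = -0.671210 (opposite signs)
step 1: m = 0.686500, f(m) = -0.112116 < 0 → root in [0.410000, 0.686500]
step 2: m = 0.548250, f(m) = 0.146195 > 0 → root in [0.548250, 0.686500]
step 3: m = 0.617375, f(m) = 0.018987 > 0 → root in [0.617375, 0.686500]
step 4: m = 0.651938, f(m) = -0.046090 < 0 → root in [0.617375, 0.651938]
Midpoint of [0.617375, 0.651938] = 0.634656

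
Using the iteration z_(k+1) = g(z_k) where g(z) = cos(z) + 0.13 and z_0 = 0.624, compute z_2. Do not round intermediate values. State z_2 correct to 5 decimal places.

0.71854

z_1 = g(0.624000) = 0.941548
z_2 = g(0.941548) = 0.718537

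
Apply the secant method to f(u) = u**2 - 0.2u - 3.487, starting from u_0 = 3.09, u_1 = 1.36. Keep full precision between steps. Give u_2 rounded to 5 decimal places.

f(u_0) = 5.443100, f(u_1) = -1.909400
u_2 = 1.360000 - (-1.909400)·(1.360000 - 3.090000)/(-1.909400 - (5.443100)) = 1.809271; f(u_2) = -0.575394

1.80927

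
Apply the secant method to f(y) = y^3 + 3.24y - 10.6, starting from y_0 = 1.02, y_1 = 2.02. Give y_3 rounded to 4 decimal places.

1.7030

f(y_0) = -6.233992, f(y_1) = 4.187208
y_2 = 2.020000 - (4.187208)·(2.020000 - 1.020000)/(4.187208 - (-6.233992)) = 1.618203; f(y_2) = -1.119628
y_3 = 1.618203 - (-1.119628)·(1.618203 - 2.020000)/(-1.119628 - (4.187208)) = 1.702973; f(y_3) = -0.143541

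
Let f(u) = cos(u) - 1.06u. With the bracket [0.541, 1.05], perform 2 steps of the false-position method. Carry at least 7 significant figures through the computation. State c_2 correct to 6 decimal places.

0.712628

f(0.541000) = 0.283734, f(1.050000) = -0.615429
step 1: c = 0.701617, f(c) = 0.020086 > 0 → new bracket [0.701617, 1.050000]
step 2: c = 0.712628, f(c) = 0.001261 > 0 → new bracket [0.712628, 1.050000]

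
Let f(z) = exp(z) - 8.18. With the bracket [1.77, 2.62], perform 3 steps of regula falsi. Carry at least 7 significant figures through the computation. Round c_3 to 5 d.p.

2.09702

False-position update: c = (a·f(b) − b·f(a))/(f(b) − f(a)); replace the endpoint whose sign matches f(c).
f(1.770000) = -2.309147, f(2.620000) = 5.555724
step 1: c = 2.019562, f(c) = -0.644974 < 0 → new bracket [2.019562, 2.620000]
step 2: c = 2.082018, f(c) = -0.159365 < 0 → new bracket [2.082018, 2.620000]
step 3: c = 2.097019, f(c) = -0.038135 < 0 → new bracket [2.097019, 2.620000]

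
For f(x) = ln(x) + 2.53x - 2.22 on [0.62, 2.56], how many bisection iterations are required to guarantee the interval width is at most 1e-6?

Initial width b − a = 2.56 − 0.62 = 1.940000.
After n steps the width is (b−a)/2^n; need (b−a)/2^n ≤ 1e-6.
So n ≥ log₂(1.940000/1e-6) = log₂(1940000.0000) ≈ 20.8876.
Hence n = 21.

21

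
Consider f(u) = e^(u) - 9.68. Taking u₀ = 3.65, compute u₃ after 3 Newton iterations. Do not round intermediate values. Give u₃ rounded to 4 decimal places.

2.2827

f'(u) = e^(u)
u_0 = 3.650000: f = 28.794666, f' = 38.474666 → u_1 = 3.650000 - (28.794666)/(38.474666) = 2.901594
u_1 = 2.901594: f = 8.523140, f' = 18.203140 → u_2 = 2.901594 - (8.523140)/(18.203140) = 2.433371
u_2 = 2.433371: f = 1.717232, f' = 11.397232 → u_3 = 2.433371 - (1.717232)/(11.397232) = 2.282700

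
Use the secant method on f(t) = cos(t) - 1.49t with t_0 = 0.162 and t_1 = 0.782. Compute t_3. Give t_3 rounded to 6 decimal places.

f(t_0) = 0.745527, f(t_1) = -0.455674
t_2 = 0.782000 - (-0.455674)·(0.782000 - 0.162000)/(-0.455674 - (0.745527)) = 0.546804; f(t_2) = 0.039453
t_3 = 0.546804 - (0.039453)·(0.546804 - 0.782000)/(0.039453 - (-0.455674)) = 0.565545; f(t_3) = 0.001635

0.565545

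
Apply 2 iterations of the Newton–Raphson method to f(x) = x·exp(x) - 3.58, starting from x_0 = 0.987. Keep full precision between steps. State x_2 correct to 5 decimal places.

f'(x) = (x + 1)·exp(x)
x_0 = 0.987000: f = -0.931708, f' = 5.331464 → x_1 = 0.987000 - (-0.931708)/(5.331464) = 1.161757
x_1 = 1.161757: f = 0.132441, f' = 6.907983 → x_2 = 1.161757 - (0.132441)/(6.907983) = 1.142584

1.14258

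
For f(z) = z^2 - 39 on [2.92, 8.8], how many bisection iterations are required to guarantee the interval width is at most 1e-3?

Initial width b − a = 8.8 − 2.92 = 5.880000.
After n steps the width is (b−a)/2^n; need (b−a)/2^n ≤ 1e-3.
So n ≥ log₂(5.880000/1e-3) = log₂(5880.0000) ≈ 12.5216.
Hence n = 13.

13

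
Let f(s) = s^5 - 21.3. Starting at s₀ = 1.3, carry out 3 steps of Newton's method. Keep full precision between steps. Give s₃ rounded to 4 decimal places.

Newton update: s ← s − f(s)/f'(s).
f'(s) = 5s⁴
s_0 = 1.300000: f = -17.587070, f' = 14.280500 → s_1 = 1.300000 - (-17.587070)/(14.280500) = 2.531544
s_1 = 2.531544: f = 82.674719, f' = 205.358276 → s_2 = 2.531544 - (82.674719)/(205.358276) = 2.128957
s_2 = 2.128957: f = 22.435505, f' = 102.715815 → s_3 = 2.128957 - (22.435505)/(102.715815) = 1.910534

1.9105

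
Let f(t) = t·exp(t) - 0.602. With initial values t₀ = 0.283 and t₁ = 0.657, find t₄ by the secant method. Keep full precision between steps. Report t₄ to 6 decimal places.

0.402622

Secant update: t_(k+1) = t_k − f(t_k)·(t_k − t_(k-1))/(f(t_k) − f(t_(k-1))).
f(t_0) = -0.226429, f(t_1) = 0.665351
t_2 = 0.657000 - (0.665351)·(0.657000 - 0.283000)/(0.665351 - (-0.226429)) = 0.377961; f(t_2) = -0.050439
t_3 = 0.377961 - (-0.050439)·(0.377961 - 0.657000)/(-0.050439 - (0.665351)) = 0.397624; f(t_3) = -0.010223
t_4 = 0.397624 - (-0.010223)·(0.397624 - 0.377961)/(-0.010223 - (-0.050439)) = 0.402622; f(t_4) = 0.000218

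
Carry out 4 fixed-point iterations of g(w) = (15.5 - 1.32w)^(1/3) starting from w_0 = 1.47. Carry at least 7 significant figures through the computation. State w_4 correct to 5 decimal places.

2.31712

w_1 = g(1.470000) = 2.384600
w_2 = g(2.384600) = 2.311619
w_3 = g(2.311619) = 2.317613
w_4 = g(2.317613) = 2.317122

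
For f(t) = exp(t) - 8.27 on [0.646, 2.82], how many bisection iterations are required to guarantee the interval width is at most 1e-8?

Initial width b − a = 2.82 − 0.646 = 2.174000.
After n steps the width is (b−a)/2^n; need (b−a)/2^n ≤ 1e-8.
So n ≥ log₂(2.174000/1e-8) = log₂(217400000.0000) ≈ 27.6958.
Hence n = 28.

28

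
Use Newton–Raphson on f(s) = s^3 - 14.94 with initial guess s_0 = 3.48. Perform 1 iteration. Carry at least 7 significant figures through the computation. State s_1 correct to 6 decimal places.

2.731217

Newton update: s ← s − f(s)/f'(s).
f'(s) = 3s^2
s_0 = 3.480000: f = 27.204192, f' = 36.331200 → s_1 = 3.480000 - (27.204192)/(36.331200) = 2.731217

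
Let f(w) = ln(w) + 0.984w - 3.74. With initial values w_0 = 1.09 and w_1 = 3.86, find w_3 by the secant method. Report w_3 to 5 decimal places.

f(w_0) = -2.581262, f(w_1) = 1.408907
w_2 = 3.860000 - (1.408907)·(3.860000 - 1.090000)/(1.408907 - (-2.581262)) = 2.881928; f(w_2) = 0.154277
w_3 = 2.881928 - (0.154277)·(2.881928 - 3.860000)/(0.154277 - (1.408907)) = 2.761659; f(w_3) = -0.006697

2.76166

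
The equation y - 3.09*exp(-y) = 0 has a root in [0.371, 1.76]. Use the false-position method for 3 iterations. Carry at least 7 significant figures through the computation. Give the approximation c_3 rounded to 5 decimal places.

1.06937

f(0.371000) = -1.761236, f(1.760000) = 1.228381
step 1: c = 1.189284, f(c) = 0.248567 > 0 → new bracket [0.371000, 1.189284]
step 2: c = 1.088081, f(c) = 0.047176 > 0 → new bracket [0.371000, 1.088081]
step 3: c = 1.069374, f(c) = 0.008815 > 0 → new bracket [0.371000, 1.069374]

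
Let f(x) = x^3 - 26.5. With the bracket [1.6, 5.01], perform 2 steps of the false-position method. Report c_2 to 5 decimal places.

2.60251

False-position update: c = (a·f(b) − b·f(a))/(f(b) − f(a)); replace the endpoint whose sign matches f(c).
f(1.600000) = -22.404000, f(5.010000) = 99.251501
step 1: c = 2.227983, f(c) = -15.440490 < 0 → new bracket [2.227983, 5.010000]
step 2: c = 2.602514, f(c) = -8.872959 < 0 → new bracket [2.602514, 5.010000]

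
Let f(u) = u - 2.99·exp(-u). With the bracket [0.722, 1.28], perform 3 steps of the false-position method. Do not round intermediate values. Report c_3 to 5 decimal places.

1.04834

f(0.722000) = -0.730481, f(1.280000) = 0.448668
step 1: c = 1.067680, f(c) = 0.039703 > 0 → new bracket [0.722000, 1.067680]
step 2: c = 1.049860, f(c) = 0.003401 > 0 → new bracket [0.722000, 1.049860]
step 3: c = 1.048341, f(c) = 0.000290 > 0 → new bracket [0.722000, 1.048341]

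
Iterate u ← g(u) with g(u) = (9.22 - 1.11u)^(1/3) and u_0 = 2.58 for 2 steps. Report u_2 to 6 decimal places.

1.927741

u_1 = g(2.580000) = 1.852390
u_2 = g(1.852390) = 1.927741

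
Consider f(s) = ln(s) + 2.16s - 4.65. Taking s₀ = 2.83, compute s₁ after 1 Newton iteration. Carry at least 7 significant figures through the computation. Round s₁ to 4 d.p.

f'(s) = 1/s + 2.16
s_0 = 2.830000: f = 2.503077, f' = 2.513357 → s_1 = 2.830000 - (2.503077)/(2.513357) = 1.834090

1.8341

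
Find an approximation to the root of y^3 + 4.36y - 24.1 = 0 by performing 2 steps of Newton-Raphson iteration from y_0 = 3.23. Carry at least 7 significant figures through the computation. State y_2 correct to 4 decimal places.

f'(y) = 3y^2 + 4.36
y_0 = 3.230000: f = 23.681067, f' = 35.658700 → y_1 = 3.230000 - (23.681067)/(35.658700) = 2.565897
y_1 = 2.565897: f = 3.980722, f' = 24.111475 → y_2 = 2.565897 - (3.980722)/(24.111475) = 2.400800

2.4008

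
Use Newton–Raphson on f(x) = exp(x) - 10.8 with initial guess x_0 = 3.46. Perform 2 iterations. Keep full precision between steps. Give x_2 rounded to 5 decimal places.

2.45656

f'(x) = exp(x)
x_0 = 3.460000: f = 21.016977, f' = 31.816977 → x_1 = 3.460000 - (21.016977)/(31.816977) = 2.799441
x_1 = 2.799441: f = 5.635464, f' = 16.435464 → x_2 = 2.799441 - (5.635464)/(16.435464) = 2.456557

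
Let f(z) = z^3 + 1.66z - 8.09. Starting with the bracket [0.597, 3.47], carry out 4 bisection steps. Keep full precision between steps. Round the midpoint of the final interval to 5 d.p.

1.76416

f(0.597000) = -6.886204, f(3.470000) = 39.452123 (opposite signs)
step 1: m = 2.033500, f(m) = 3.694381 > 0 → root in [0.597000, 2.033500]
step 2: m = 1.315250, f(m) = -3.631457 < 0 → root in [1.315250, 2.033500]
step 3: m = 1.674375, f(m) = -0.616374 < 0 → root in [1.674375, 2.033500]
step 4: m = 1.853938, f(m) = 1.359676 > 0 → root in [1.674375, 1.853938]
Midpoint of [1.674375, 1.853938] = 1.764156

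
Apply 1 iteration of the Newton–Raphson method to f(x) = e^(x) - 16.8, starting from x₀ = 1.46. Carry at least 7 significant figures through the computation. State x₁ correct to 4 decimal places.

4.3616

f'(x) = e^(x)
x_0 = 1.460000: f = -12.494040, f' = 4.305960 → x_1 = 1.460000 - (-12.494040)/(4.305960) = 4.361569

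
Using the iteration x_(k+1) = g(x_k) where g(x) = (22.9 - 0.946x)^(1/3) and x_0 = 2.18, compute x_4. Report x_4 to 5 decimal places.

x_1 = g(2.180000) = 2.751799
x_2 = g(2.751799) = 2.727779
x_3 = g(2.727779) = 2.728797
x_4 = g(2.728797) = 2.728753

2.72875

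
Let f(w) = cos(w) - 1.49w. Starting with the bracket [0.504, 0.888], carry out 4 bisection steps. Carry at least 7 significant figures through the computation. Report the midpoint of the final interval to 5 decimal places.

f(0.504000) = 0.124698, f(0.888000) = -0.692155 (opposite signs)
step 1: m = 0.696000, f(m) = -0.269627 < 0 → root in [0.504000, 0.696000]
step 2: m = 0.600000, f(m) = -0.068664 < 0 → root in [0.504000, 0.600000]
step 3: m = 0.552000, f(m) = 0.028997 > 0 → root in [0.552000, 0.600000]
step 4: m = 0.576000, f(m) = -0.019592 < 0 → root in [0.552000, 0.576000]
Midpoint of [0.552000, 0.576000] = 0.564000

0.56400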